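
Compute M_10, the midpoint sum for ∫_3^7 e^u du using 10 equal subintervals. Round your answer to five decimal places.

1069.40399

Δu = (7 − 3)/10 = 0.4.
Midpoints: 3.2, 3.6, 4, 4.4, 4.8, 5.2, 5.6, 6, 6.4, 6.8.
f(3.2) ≈ 24.53253, f(3.6) ≈ 36.59823, f(4) ≈ 54.59815, f(4.4) ≈ 81.45087, f(4.8) ≈ 121.51042, f(5.2) ≈ 181.27224, f(5.6) ≈ 270.42641, f(6) ≈ 403.42879, f(6.4) ≈ 601.84504, f(6.8) ≈ 897.84729.
Sum = Δu · [f(3.2) + f(3.6) + f(4) + ...].
Sum ≈ 1069.40399.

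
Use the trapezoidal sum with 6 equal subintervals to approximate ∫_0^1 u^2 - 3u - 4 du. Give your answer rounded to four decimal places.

-5.1620

Δu = (1 − 0)/6 = 1/6.
f(0) = -4, f(1/6) = -161/36, f(1/3) = -44/9, f(0.5) = -5.25, f(2/3) = -50/9, f(5/6) = -209/36, f(1) = -6.
T_6 = (Δu/2)·[f(u_0) + 2f(u_1) + ... + 2f(u_{5}) + f(u_6)].
Sum ≈ -5.1620.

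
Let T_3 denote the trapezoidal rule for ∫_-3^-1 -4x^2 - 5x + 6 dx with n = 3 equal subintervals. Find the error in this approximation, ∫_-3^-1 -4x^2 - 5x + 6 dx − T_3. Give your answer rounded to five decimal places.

Exact integral: ∫_-3^-1 f(x) dx ≈ -2.6666667.
T_3 ≈ -3.2592593.
Error ≈ -2.6666667 − (-3.2592593) ≈ 0.59259.

0.59259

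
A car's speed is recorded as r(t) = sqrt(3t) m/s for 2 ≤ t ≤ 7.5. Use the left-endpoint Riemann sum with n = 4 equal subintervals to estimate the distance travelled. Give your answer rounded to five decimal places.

Δt = (7.5 − 2)/4 = 1.375.
Left endpoints: 2, 3.375, 4.75, 6.125.
r(2) ≈ 2.44949, r(3.375) ≈ 3.18198, r(4.75) ≈ 3.77492, r(6.125) ≈ 4.28661.
Sum = Δt · [r(2) + r(3.375) + r(4.75) + r(6.125)].
Sum ≈ 18.82787.

18.82787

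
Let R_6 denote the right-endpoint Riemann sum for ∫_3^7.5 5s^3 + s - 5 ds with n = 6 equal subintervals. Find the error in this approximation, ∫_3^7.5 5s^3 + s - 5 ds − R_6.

-775.30078125

Exact integral: ∫_3^7.5 f(s) ds = 3854.953125.
R_6 = 4630.25390625.
Error = 3854.953125 − 4630.25390625 = -775.30078125.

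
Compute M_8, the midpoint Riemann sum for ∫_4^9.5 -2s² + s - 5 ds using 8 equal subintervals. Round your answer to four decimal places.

Δs = (9.5 − 4)/8 = 0.6875.
Midpoints: 4.34375, 5.03125, 5.71875, 6.40625, 7.09375, 7.78125, 8.46875, 9.15625.
f(4.34375) = -19657/512, f(5.03125) = -25905/512, f(5.71875) = -33121/512, f(6.40625) = -41305/512, f(7.09375) = -50457/512, f(7.78125) = -60577/512, f(8.46875) = -71665/512, f(9.15625) = -83721/512.
Sum = Δs · [f(4.34375) + f(5.03125) + f(5.71875) + ...].
Sum ≈ -518.8584.

-518.8584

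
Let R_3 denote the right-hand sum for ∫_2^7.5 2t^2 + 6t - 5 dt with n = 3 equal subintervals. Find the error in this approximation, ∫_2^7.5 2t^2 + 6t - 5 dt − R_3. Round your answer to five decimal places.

-132.20370

Exact integral: ∫_2^7.5 f(t) dt ≈ 405.1666667.
R_3 ≈ 537.3703704.
Error ≈ 405.1666667 − 537.3703704 ≈ -132.20370.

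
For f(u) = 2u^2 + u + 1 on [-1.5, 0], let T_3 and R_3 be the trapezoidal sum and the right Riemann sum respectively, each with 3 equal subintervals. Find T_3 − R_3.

0.75

T_3 = 2.75.
R_3 = 2.
T_3 − R_3 = 0.75.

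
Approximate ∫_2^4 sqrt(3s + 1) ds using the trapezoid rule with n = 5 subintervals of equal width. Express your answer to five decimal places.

6.29841

Δs = (4 − 2)/5 = 0.4.
f(2) ≈ 2.64575, f(2.4) ≈ 2.86356, f(2.8) ≈ 3.06594, f(3.2) ≈ 3.25576, f(3.6) ≈ 3.43511, f(4) ≈ 3.60555.
T_5 = (Δs/2)·[f(s_0) + 2f(s_1) + ... + 2f(s_{4}) + f(s_5)].
Sum ≈ 6.29841.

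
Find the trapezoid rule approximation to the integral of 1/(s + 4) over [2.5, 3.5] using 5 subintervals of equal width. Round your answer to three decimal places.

Δs = (3.5 − 2.5)/5 = 0.2.
f(2.5) = 2/13, f(2.7) = 10/67, f(2.9) = 10/69, f(3.1) = 10/71, f(3.3) = 10/73, f(3.5) = 2/15.
T_5 = (Δs/2)·[f(s_0) + 2f(s_1) + ... + 2f(s_{4}) + f(s_5)].
Sum ≈ 0.143.

0.143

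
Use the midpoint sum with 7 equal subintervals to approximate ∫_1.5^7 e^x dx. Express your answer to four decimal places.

Δx = (7 − 1.5)/7 = 11/14.
Midpoints: 53/28, 75/28, 97/28, 4.25, 141/28, 163/28, 185/28.
f(53/28) ≈ 6.6383, f(75/28) ≈ 14.5643, f(97/28) ≈ 31.9536, f(4.25) ≈ 70.1054, f(141/28) ≈ 153.8094, f(163/28) ≈ 337.4538, f(185/28) ≈ 740.3647.
Sum = Δx · [f(53/28) + f(75/28) + f(97/28) + ...].
Sum ≈ 1064.5560.

1064.5560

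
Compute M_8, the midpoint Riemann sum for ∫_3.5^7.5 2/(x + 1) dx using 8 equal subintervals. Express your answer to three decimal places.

Δx = (7.5 − 3.5)/8 = 0.5.
Midpoints: 3.75, 4.25, 4.75, 5.25, 5.75, 6.25, 6.75, 7.25.
f(3.75) = 8/19, f(4.25) = 8/21, f(4.75) = 8/23, f(5.25) = 0.32, f(5.75) = 8/27, f(6.25) = 8/29, f(6.75) = 8/31, f(7.25) = 8/33.
Sum = Δx · [f(3.75) + f(4.25) + f(4.75) + ...].
Sum ≈ 1.271.

1.271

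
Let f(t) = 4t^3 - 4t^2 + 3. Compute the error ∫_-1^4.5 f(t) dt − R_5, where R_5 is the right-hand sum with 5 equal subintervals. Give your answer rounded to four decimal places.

Exact integral: ∫_-1^4.5 f(t) dt ≈ 302.729167.
R_5 = 481.91.
Error ≈ 302.729167 − 481.91 ≈ -179.1808.

-179.1808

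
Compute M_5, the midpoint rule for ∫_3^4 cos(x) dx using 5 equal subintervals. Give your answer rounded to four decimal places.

Δx = (4 − 3)/5 = 0.2.
Midpoints: 3.1, 3.3, 3.5, 3.7, 3.9.
f(3.1) ≈ -0.9991, f(3.3) ≈ -0.9875, f(3.5) ≈ -0.9365, f(3.7) ≈ -0.8481, f(3.9) ≈ -0.7259.
Sum = Δx · [f(3.1) + f(3.3) + f(3.5) + f(3.7) + f(3.9)].
Sum ≈ -0.8994.

-0.8994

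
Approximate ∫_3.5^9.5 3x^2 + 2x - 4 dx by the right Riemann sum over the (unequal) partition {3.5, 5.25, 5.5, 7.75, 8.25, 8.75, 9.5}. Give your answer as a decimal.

Subinterval widths: 1.75, 0.25, 2.25, 0.5, 0.5, 0.75.
Right endpoints: 5.25, 5.5, 7.75, 8.25, 8.75, 9.5.
f(5.25) = 89.1875, f(5.5) = 97.75, f(7.75) = 191.6875, f(8.25) = 216.6875, f(8.75) = 243.1875, f(9.5) = 285.75.
Sum = Σ Δx_i · f(x_i).
Sum = 1056.0625.

1056.0625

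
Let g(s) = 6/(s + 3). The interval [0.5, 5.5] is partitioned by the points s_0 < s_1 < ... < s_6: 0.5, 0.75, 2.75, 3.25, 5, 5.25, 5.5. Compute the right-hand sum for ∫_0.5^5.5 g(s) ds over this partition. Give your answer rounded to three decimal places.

Subinterval widths: 0.25, 2, 0.5, 1.75, 0.25, 0.25.
Right endpoints: 0.75, 2.75, 3.25, 5, 5.25, 5.5.
g(0.75) = 1.6, g(2.75) = 24/23, g(3.25) = 0.96, g(5) = 0.75, g(5.25) = 8/11, g(5.5) = 12/17.
Sum = Σ Δs_i · g(s_i).
Sum ≈ 4.638.

4.638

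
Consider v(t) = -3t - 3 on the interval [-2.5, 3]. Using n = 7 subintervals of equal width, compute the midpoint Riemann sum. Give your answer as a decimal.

Δt = (3 − (-2.5))/7 = 11/14.
Midpoints: -59/28, -37/28, -15/28, 0.25, 29/28, 51/28, 73/28.
v(-59/28) = 93/28, v(-37/28) = 27/28, v(-15/28) = -39/28, v(0.25) = -3.75, v(29/28) = -171/28, v(51/28) = -237/28, v(73/28) = -303/28.
Sum = Δt · [v(-59/28) + v(-37/28) + v(-15/28) + ...].
Sum = -20.625.

-20.625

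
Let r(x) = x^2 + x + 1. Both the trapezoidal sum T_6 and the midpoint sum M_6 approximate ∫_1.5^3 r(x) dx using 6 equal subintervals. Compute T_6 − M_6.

0.0234375

T_6 = 12.765625.
M_6 = 12.7421875.
T_6 − M_6 = 0.0234375.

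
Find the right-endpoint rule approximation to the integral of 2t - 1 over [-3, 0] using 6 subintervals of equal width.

Δt = (0 − (-3))/6 = 0.5.
Right endpoints: -2.5, -2, -1.5, -1, -0.5, 0.
f(-2.5) = -6, f(-2) = -5, f(-1.5) = -4, f(-1) = -3, f(-0.5) = -2, f(0) = -1.
Sum = Δt · [f(-2.5) + f(-2) + f(-1.5) + ...].
Sum = -10.5.

-10.5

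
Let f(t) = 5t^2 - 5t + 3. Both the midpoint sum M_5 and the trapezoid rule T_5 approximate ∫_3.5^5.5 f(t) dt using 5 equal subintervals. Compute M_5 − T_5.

-0.4

M_5 = 166.7.
T_5 = 167.1.
M_5 − T_5 = -0.4.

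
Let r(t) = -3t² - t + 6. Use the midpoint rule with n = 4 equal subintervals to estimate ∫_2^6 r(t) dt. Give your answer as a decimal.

Δt = (6 − 2)/4 = 1.
Midpoints: 2.5, 3.5, 4.5, 5.5.
r(2.5) = -15.25, r(3.5) = -34.25, r(4.5) = -59.25, r(5.5) = -90.25.
Sum = Δt · [r(2.5) + r(3.5) + r(4.5) + r(5.5)].
Sum = -199.

-199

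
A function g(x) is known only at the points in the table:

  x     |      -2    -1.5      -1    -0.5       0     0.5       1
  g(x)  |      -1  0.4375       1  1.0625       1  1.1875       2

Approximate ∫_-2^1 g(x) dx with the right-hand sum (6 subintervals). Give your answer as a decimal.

3.34375

Δx = 0.5.
Sum = 0.5·[0.4375 + 1 + 1.0625 + 1 + 1.1875 + 2] = 3.34375.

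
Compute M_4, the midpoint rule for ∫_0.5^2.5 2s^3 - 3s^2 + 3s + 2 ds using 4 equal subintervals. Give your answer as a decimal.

Δs = (2.5 − 0.5)/4 = 0.5.
Midpoints: 0.75, 1.25, 1.75, 2.25.
f(0.75) = 3.40625, f(1.25) = 4.96875, f(1.75) = 8.78125, f(2.25) = 16.34375.
Sum = Δs · [f(0.75) + f(1.25) + f(1.75) + f(2.25)].
Sum = 16.75.

16.75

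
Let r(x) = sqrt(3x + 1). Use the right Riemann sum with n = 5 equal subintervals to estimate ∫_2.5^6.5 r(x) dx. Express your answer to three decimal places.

Δx = (6.5 − 2.5)/5 = 0.8.
Right endpoints: 3.3, 4.1, 4.9, 5.7, 6.5.
r(3.3) ≈ 3.302, r(4.1) ≈ 3.647, r(4.9) ≈ 3.962, r(5.7) ≈ 4.254, r(6.5) ≈ 4.528.
Sum = Δx · [r(3.3) + r(4.1) + r(4.9) + r(5.7) + r(6.5)].
Sum ≈ 15.754.

15.754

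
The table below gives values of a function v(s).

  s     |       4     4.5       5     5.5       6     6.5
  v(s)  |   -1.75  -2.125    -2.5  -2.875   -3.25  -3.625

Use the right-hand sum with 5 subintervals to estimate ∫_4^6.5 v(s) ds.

Δs = 0.5.
Sum = 0.5·[(-2.125) + (-2.5) + (-2.875) + (-3.25) + (-3.625)] = -7.1875.

-7.1875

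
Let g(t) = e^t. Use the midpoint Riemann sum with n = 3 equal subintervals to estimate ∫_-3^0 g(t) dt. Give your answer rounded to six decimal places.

0.911746

Δt = (0 − (-3))/3 = 1.
Midpoints: -2.5, -1.5, -0.5.
g(-2.5) ≈ 0.082085, g(-1.5) ≈ 0.223130, g(-0.5) ≈ 0.606531.
Sum = Δt · [g(-2.5) + g(-1.5) + g(-0.5)].
Sum ≈ 0.911746.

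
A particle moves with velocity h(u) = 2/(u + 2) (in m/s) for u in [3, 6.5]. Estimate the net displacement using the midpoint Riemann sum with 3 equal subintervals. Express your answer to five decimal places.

1.05833

Δu = (6.5 − 3)/3 = 7/6.
Midpoints: 43/12, 4.75, 71/12.
h(43/12) = 24/67, h(4.75) = 8/27, h(71/12) = 24/95.
Sum = Δu · [h(43/12) + h(4.75) + h(71/12)].
Sum ≈ 1.05833.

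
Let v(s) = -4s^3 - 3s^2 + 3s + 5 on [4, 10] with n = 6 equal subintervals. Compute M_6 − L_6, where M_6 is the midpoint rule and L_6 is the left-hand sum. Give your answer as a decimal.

-1858.5

M_6 = -10480.5.
L_6 = -8622.
M_6 − L_6 = -1858.5.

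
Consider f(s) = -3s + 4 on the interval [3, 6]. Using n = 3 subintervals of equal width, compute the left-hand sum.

Δs = (6 − 3)/3 = 1.
Left endpoints: 3, 4, 5.
f(3) = -5, f(4) = -8, f(5) = -11.
Sum = Δs · [f(3) + f(4) + f(5)].
Sum = -24.

-24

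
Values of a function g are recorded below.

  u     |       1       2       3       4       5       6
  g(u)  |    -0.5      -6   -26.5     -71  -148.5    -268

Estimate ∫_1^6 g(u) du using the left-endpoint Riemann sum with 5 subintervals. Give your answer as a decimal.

Δu = 1.
Sum = 1·[(-0.5) + (-6) + (-26.5) + (-71) + (-148.5)] = -252.5.

-252.5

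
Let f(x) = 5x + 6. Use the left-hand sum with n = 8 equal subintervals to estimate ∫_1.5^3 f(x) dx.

Δx = (3 − 1.5)/8 = 0.1875.
Left endpoints: 1.5, 1.6875, 1.875, 2.0625, 2.25, 2.4375, 2.625, 2.8125.
f(1.5) = 13.5, f(1.6875) = 14.4375, f(1.875) = 15.375, f(2.0625) = 16.3125, f(2.25) = 17.25, f(2.4375) = 18.1875, f(2.625) = 19.125, f(2.8125) = 20.0625.
Sum = Δx · [f(1.5) + f(1.6875) + f(1.875) + ...].
Sum = 25.171875.

25.171875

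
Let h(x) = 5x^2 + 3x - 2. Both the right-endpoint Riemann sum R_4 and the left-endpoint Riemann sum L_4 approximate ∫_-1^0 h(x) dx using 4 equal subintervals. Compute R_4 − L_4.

-0.5

R_4 = -2.03125.
L_4 = -1.53125.
R_4 − L_4 = -0.5.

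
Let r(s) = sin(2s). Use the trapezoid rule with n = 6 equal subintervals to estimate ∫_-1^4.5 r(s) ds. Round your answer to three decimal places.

Δs = (4.5 − (-1))/6 = 11/12.
r(-1) ≈ -0.909, r(-1/12) ≈ -0.166, r(5/6) ≈ 0.995, r(1.75) ≈ -0.351, r(8/3) ≈ -0.813, r(43/12) ≈ 0.773, r(4.5) ≈ 0.412.
T_6 = (Δs/2)·[r(s_0) + 2r(s_1) + ... + 2r(s_{5}) + r(s_6)].
Sum ≈ 0.174.

0.174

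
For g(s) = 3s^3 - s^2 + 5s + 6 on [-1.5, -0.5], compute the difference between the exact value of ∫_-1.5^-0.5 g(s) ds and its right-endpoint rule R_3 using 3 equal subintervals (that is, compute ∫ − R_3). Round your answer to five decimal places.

-2.60648

Exact integral: ∫_-1.5^-0.5 g(s) ds ≈ -3.8333333.
R_3 ≈ -1.2268519.
Error ≈ -3.8333333 − (-1.2268519) ≈ -2.60648.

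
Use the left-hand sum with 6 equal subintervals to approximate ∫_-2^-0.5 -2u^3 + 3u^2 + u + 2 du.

20.3203125

Δu = (-0.5 − (-2))/6 = 0.25.
Left endpoints: -2, -1.75, -1.5, -1.25, -1, -0.75.
f(-2) = 28, f(-1.75) = 20.15625, f(-1.5) = 14, f(-1.25) = 9.34375, f(-1) = 6, f(-0.75) = 3.78125.
Sum = Δu · [f(-2) + f(-1.75) + f(-1.5) + ...].
Sum = 20.3203125.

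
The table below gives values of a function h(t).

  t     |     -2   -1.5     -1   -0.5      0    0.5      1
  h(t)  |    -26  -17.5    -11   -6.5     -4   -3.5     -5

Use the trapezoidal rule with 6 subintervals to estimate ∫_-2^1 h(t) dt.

Δt = 0.5.
T_6 = (0.5/2)·[(-26) + 2·(-17.5) + 2·(-11) + 2·(-6.5) + 2·(-4) + 2·(-3.5) + (-5)] = -29.

-29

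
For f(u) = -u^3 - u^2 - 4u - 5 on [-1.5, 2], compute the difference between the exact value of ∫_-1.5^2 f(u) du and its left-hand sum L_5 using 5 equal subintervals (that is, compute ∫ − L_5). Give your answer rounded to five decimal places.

Exact integral: ∫_-1.5^2 f(u) du ≈ -27.5260417.
L_5 = -18.5325.
Error ≈ -27.5260417 − (-18.5325) ≈ -8.99354.

-8.99354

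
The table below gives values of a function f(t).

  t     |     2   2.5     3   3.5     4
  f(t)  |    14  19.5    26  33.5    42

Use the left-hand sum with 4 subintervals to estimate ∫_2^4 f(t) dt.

Δt = 0.5.
Sum = 0.5·[14 + 19.5 + 26 + 33.5] = 46.5.

46.5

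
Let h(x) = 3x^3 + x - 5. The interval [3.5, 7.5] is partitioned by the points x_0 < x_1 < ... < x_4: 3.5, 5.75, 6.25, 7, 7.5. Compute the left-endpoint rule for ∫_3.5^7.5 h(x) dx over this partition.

Subinterval widths: 2.25, 0.5, 0.75, 0.5.
Left endpoints: 3.5, 5.75, 6.25, 7.
h(3.5) = 127.125, h(5.75) = 571.078125, h(6.25) = 733.671875, h(7) = 1031.
Sum = Σ Δx_i · h(x_i).
Sum = 1637.32421875.

1637.32421875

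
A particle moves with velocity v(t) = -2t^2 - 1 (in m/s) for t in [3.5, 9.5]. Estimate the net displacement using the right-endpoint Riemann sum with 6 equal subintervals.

Δt = (9.5 − 3.5)/6 = 1.
Right endpoints: 4.5, 5.5, 6.5, 7.5, 8.5, 9.5.
v(4.5) = -41.5, v(5.5) = -61.5, v(6.5) = -85.5, v(7.5) = -113.5, v(8.5) = -145.5, v(9.5) = -181.5.
Sum = Δt · [v(4.5) + v(5.5) + v(6.5) + ...].
Sum = -629.

-629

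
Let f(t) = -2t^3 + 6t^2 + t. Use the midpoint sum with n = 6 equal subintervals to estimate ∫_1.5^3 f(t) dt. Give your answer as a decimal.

12.71484375

Δt = (3 − 1.5)/6 = 0.25.
Midpoints: 1.625, 1.875, 2.125, 2.375, 2.625, 2.875.
f(1.625) = 8.88671875, f(1.875) = 9.78515625, f(2.125) = 10.02734375, f(2.375) = 9.42578125, f(2.625) = 7.79296875, f(2.875) = 4.94140625.
Sum = Δt · [f(1.625) + f(1.875) + f(2.125) + ...].
Sum = 12.71484375.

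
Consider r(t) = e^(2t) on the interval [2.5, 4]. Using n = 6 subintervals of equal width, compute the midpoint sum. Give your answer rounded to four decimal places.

1401.6264

Δt = (4 − 2.5)/6 = 0.25.
Midpoints: 2.625, 2.875, 3.125, 3.375, 3.625, 3.875.
r(2.625) ≈ 190.5663, r(2.875) ≈ 314.1907, r(3.125) ≈ 518.0128, r(3.375) ≈ 854.0588, r(3.625) ≈ 1408.1048, r(3.875) ≈ 2321.5724.
Sum = Δt · [r(2.625) + r(2.875) + r(3.125) + ...].
Sum ≈ 1401.6264.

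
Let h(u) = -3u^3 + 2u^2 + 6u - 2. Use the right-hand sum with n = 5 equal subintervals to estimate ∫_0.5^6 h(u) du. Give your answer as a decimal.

-1060.73

Δu = (6 − 0.5)/5 = 1.1.
Right endpoints: 1.6, 2.7, 3.8, 4.9, 6.
h(1.6) = 0.432, h(2.7) = -30.269, h(3.8) = -114.936, h(4.9) = -277.527, h(6) = -542.
Sum = Δu · [h(1.6) + h(2.7) + h(3.8) + h(4.9) + h(6)].
Sum = -1060.73.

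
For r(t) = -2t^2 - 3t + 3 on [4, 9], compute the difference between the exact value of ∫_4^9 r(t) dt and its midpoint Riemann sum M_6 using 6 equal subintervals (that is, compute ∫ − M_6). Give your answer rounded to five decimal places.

Exact integral: ∫_4^9 r(t) dt ≈ -525.8333333.
M_6 ≈ -525.2546296.
Error ≈ -525.8333333 − (-525.2546296) ≈ -0.57870.

-0.57870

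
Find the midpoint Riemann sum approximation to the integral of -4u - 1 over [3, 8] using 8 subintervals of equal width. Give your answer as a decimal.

Δu = (8 − 3)/8 = 0.625.
Midpoints: 3.3125, 3.9375, 4.5625, 5.1875, 5.8125, 6.4375, 7.0625, 7.6875.
f(3.3125) = -14.25, f(3.9375) = -16.75, f(4.5625) = -19.25, f(5.1875) = -21.75, f(5.8125) = -24.25, f(6.4375) = -26.75, f(7.0625) = -29.25, f(7.6875) = -31.75.
Sum = Δu · [f(3.3125) + f(3.9375) + f(4.5625) + ...].
Sum = -115.

-115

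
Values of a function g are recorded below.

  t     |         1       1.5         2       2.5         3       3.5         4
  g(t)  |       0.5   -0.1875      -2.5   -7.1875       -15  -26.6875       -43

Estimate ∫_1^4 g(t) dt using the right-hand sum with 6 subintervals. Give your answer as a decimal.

Δt = 0.5.
Sum = 0.5·[(-0.1875) + (-2.5) + (-7.1875) + (-15) + (-26.6875) + (-43)] = -47.28125.

-47.28125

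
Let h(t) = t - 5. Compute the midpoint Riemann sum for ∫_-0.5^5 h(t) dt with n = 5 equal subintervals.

Δt = (5 − (-0.5))/5 = 1.1.
Midpoints: 0.05, 1.15, 2.25, 3.35, 4.45.
h(0.05) = -4.95, h(1.15) = -3.85, h(2.25) = -2.75, h(3.35) = -1.65, h(4.45) = -0.55.
Sum = Δt · [h(0.05) + h(1.15) + h(2.25) + h(3.35) + h(4.45)].
Sum = -15.125.

-15.125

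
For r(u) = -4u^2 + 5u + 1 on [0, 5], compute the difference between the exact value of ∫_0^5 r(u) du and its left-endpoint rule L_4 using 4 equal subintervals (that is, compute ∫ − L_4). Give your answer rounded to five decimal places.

Exact integral: ∫_0^5 r(u) du ≈ -99.1666667.
L_4 = -57.5.
Error ≈ -99.1666667 − (-57.5) ≈ -41.66667.

-41.66667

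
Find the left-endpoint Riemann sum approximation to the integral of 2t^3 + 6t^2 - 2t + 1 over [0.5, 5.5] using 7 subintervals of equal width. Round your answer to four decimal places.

Δt = (5.5 − 0.5)/7 = 5/7.
Left endpoints: 0.5, 17/14, 27/14, 37/14, 47/14, 57/14, 67/14.
f(0.5) = 1.75, f(17/14) = 15091/1372, f(27/14) = 46381/1372, f(37/14) = 102271/1372, f(47/14) = 188761/1372, f(57/14) = 311851/1372, f(67/14) = 477541/1372.
Sum = Δt · [f(0.5) + f(17/14) + f(27/14) + ...].
Sum ≈ 595.7398.

595.7398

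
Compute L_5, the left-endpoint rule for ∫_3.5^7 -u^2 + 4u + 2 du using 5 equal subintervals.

-11.865

Δu = (7 − 3.5)/5 = 0.7.
Left endpoints: 3.5, 4.2, 4.9, 5.6, 6.3.
f(3.5) = 3.75, f(4.2) = 1.16, f(4.9) = -2.41, f(5.6) = -6.96, f(6.3) = -12.49.
Sum = Δu · [f(3.5) + f(4.2) + f(4.9) + f(5.6) + f(6.3)].
Sum = -11.865.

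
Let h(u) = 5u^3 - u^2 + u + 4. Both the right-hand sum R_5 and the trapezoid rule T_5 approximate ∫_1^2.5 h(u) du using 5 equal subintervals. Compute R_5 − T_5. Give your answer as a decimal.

10.40625

R_5 = 62.3025.
T_5 = 51.89625.
R_5 − T_5 = 10.40625.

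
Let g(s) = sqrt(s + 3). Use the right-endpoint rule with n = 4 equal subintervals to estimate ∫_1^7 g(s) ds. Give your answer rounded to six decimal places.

16.603069

Δs = (7 − 1)/4 = 1.5.
Right endpoints: 2.5, 4, 5.5, 7.
g(2.5) ≈ 2.345208, g(4) ≈ 2.645751, g(5.5) ≈ 2.915476, g(7) ≈ 3.162278.
Sum = Δs · [g(2.5) + g(4) + g(5.5) + g(7)].
Sum ≈ 16.603069.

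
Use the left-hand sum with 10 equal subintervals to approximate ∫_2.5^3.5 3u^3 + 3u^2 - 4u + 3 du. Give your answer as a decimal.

Δu = (3.5 − 2.5)/10 = 0.1.
Left endpoints: 2.5, 2.6, 2.7, 2.8, 2.9, 3, 3.1, 3.2, 3.3, 3.4.
f(2.5) = 58.625, f(2.6) = 65.608, f(2.7) = 73.119, f(2.8) = 81.176, f(2.9) = 89.797, f(3) = 99, f(3.1) = 108.803, f(3.2) = 119.224, f(3.3) = 130.281, f(3.4) = 141.992.
Sum = Δu · [f(2.5) + f(2.6) + f(2.7) + ...].
Sum = 96.7625.

96.7625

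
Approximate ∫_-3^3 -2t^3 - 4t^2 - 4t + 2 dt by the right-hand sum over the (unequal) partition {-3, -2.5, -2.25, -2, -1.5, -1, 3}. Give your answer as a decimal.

-380.1171875

Subinterval widths: 0.5, 0.25, 0.25, 0.5, 0.5, 4.
Right endpoints: -2.5, -2.25, -2, -1.5, -1, 3.
f(-2.5) = 18.25, f(-2.25) = 13.53125, f(-2) = 10, f(-1.5) = 5.75, f(-1) = 4, f(3) = -100.
Sum = Σ Δt_i · f(t_i).
Sum = -380.1171875.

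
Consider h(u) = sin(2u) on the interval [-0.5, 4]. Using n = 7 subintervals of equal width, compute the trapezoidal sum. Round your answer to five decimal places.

0.29431

Δu = (4 − (-0.5))/7 = 9/14.
h(-0.5) ≈ -0.84147, h(1/7) ≈ 0.28184, h(11/14) ≈ 1.00000, h(10/7) ≈ 0.28063, h(29/14) ≈ -0.84215, h(19/7) ≈ -0.75432, h(47/14) ≈ 0.41787, h(4) ≈ 0.98936.
T_7 = (Δu/2)·[h(u_0) + 2h(u_1) + ... + 2h(u_{6}) + h(u_7)].
Sum ≈ 0.29431.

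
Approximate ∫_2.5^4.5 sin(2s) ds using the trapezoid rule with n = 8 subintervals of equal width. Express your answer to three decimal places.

0.585

Δs = (4.5 − 2.5)/8 = 0.25.
f(2.5) ≈ -0.959, f(2.75) ≈ -0.706, f(3) ≈ -0.279, f(3.25) ≈ 0.215, f(3.5) ≈ 0.657, f(3.75) ≈ 0.938, f(4) ≈ 0.989, f(4.25) ≈ 0.798, f(4.5) ≈ 0.412.
T_8 = (Δs/2)·[f(s_0) + 2f(s_1) + ... + 2f(s_{7}) + f(s_8)].
Sum ≈ 0.585.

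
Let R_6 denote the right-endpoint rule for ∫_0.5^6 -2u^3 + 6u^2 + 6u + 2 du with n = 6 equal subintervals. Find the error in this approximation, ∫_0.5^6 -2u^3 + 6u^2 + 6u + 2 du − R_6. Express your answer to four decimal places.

Exact integral: ∫_0.5^6 f(u) du = -97.96875.
R_6 ≈ -192.815104.
Error ≈ -97.96875 − (-192.815104) ≈ 94.8464.

94.8464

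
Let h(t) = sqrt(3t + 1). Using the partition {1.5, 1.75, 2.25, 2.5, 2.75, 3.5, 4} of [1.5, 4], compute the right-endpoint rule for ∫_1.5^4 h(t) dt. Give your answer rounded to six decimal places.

7.852305

Subinterval widths: 0.25, 0.5, 0.25, 0.25, 0.75, 0.5.
Right endpoints: 1.75, 2.25, 2.5, 2.75, 3.5, 4.
h(1.75) ≈ 2.500000, h(2.25) ≈ 2.783882, h(2.5) ≈ 2.915476, h(2.75) ≈ 3.041381, h(3.5) ≈ 3.391165, h(4) ≈ 3.605551.
Sum = Σ Δt_i · h(t_i).
Sum ≈ 7.852305.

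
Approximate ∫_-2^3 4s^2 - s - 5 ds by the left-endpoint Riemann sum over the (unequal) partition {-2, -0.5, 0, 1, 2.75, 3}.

14.875

Subinterval widths: 1.5, 0.5, 1, 1.75, 0.25.
Left endpoints: -2, -0.5, 0, 1, 2.75.
f(-2) = 13, f(-0.5) = -3.5, f(0) = -5, f(1) = -2, f(2.75) = 22.5.
Sum = Σ Δs_i · f(s_i).
Sum = 14.875.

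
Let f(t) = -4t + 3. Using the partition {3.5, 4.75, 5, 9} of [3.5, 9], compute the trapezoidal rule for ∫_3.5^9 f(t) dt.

-121

Subinterval widths: 1.25, 0.25, 4.
f(3.5) = -11, f(4.75) = -16, f(5) = -17, f(9) = -33.
On each subinterval the trapezoid contributes (Δt_i/2)·[f(t_{i-1}) + f(t_i)].
Sum = -121.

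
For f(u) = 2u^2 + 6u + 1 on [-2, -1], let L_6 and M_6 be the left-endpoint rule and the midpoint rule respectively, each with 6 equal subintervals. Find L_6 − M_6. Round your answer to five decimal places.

0.01389

L_6 ≈ -3.3240741.
M_6 ≈ -3.3379630.
L_6 − M_6 ≈ 0.01389.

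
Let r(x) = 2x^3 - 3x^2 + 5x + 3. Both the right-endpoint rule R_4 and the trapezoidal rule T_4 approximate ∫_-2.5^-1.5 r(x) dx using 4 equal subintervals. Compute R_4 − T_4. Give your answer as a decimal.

5.1875

R_4 = -31.21875.
T_4 = -36.40625.
R_4 − T_4 = 5.1875.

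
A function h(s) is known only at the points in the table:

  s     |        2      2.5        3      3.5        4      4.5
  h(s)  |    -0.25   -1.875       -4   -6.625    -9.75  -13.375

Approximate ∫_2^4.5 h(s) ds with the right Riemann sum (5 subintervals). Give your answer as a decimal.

-17.8125

Δs = 0.5.
Sum = 0.5·[(-1.875) + (-4) + (-6.625) + (-9.75) + (-13.375)] = -17.8125.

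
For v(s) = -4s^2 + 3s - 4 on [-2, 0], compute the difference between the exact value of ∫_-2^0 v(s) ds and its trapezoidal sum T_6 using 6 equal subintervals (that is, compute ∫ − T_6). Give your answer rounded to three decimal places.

Exact integral: ∫_-2^0 v(s) ds ≈ -24.66667.
T_6 ≈ -24.81481.
Error ≈ -24.66667 − (-24.81481) ≈ 0.148.

0.148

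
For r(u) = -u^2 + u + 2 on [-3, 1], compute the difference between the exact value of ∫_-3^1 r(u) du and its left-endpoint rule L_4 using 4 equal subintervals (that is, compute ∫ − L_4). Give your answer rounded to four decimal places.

6.6667

Exact integral: ∫_-3^1 r(u) du ≈ -5.333333.
L_4 = -12.
Error ≈ -5.333333 − (-12) ≈ 6.6667.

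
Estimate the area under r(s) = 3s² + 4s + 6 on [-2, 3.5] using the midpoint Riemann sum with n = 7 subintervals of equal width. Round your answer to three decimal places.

99.526

Δs = (3.5 − (-2))/7 = 11/14.
Midpoints: -45/28, -23/28, -1/28, 0.75, 43/28, 65/28, 87/28.
r(-45/28) = 5739/784, r(-23/28) = 3715/784, r(-1/28) = 4595/784, r(0.75) = 10.6875, r(43/28) = 15067/784, r(65/28) = 24659/784, r(87/28) = 37155/784.
Sum = Δs · [r(-45/28) + r(-23/28) + r(-1/28) + ...].
Sum ≈ 99.526.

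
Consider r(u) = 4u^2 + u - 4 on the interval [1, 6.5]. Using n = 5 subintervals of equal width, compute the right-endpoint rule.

461.67

Δu = (6.5 − 1)/5 = 1.1.
Right endpoints: 2.1, 3.2, 4.3, 5.4, 6.5.
r(2.1) = 15.74, r(3.2) = 40.16, r(4.3) = 74.26, r(5.4) = 118.04, r(6.5) = 171.5.
Sum = Δu · [r(2.1) + r(3.2) + r(4.3) + r(5.4) + r(6.5)].
Sum = 461.67.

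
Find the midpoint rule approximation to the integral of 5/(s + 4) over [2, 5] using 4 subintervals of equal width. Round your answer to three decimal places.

Δs = (5 − 2)/4 = 0.75.
Midpoints: 2.375, 3.125, 3.875, 4.625.
f(2.375) = 40/51, f(3.125) = 40/57, f(3.875) = 40/63, f(4.625) = 40/69.
Sum = Δs · [f(2.375) + f(3.125) + f(3.875) + f(4.625)].
Sum ≈ 2.026.

2.026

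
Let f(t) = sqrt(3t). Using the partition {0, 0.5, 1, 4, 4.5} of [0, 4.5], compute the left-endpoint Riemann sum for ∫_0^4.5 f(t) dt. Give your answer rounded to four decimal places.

Subinterval widths: 0.5, 0.5, 3, 0.5.
Left endpoints: 0, 0.5, 1, 4.
f(0) ≈ 0.0000, f(0.5) ≈ 1.2247, f(1) ≈ 1.7321, f(4) ≈ 3.4641.
Sum = Σ Δt_i · f(t_i).
Sum ≈ 7.5406.

7.5406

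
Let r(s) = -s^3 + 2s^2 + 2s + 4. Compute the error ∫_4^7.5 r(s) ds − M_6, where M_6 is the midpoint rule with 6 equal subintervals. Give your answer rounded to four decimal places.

-1.5135

Exact integral: ∫_4^7.5 r(s) ds ≈ -434.182292.
M_6 ≈ -432.668764.
Error ≈ -434.182292 − (-432.668764) ≈ -1.5135.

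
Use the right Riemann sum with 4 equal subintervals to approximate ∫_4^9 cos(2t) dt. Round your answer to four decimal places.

Δt = (9 − 4)/4 = 1.25.
Right endpoints: 5.25, 6.5, 7.75, 9.
f(5.25) ≈ -0.4755, f(6.5) ≈ 0.9074, f(7.75) ≈ -0.9785, f(9) ≈ 0.6603.
Sum = Δt · [f(5.25) + f(6.5) + f(7.75) + f(9)].
Sum ≈ 0.1422.

0.1422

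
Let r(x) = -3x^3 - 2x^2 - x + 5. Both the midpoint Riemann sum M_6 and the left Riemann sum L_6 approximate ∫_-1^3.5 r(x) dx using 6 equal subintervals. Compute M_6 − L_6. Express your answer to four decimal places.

M_6 ≈ -121.376953.
L_6 = -70.27734375.
M_6 − L_6 ≈ -51.0996.

-51.0996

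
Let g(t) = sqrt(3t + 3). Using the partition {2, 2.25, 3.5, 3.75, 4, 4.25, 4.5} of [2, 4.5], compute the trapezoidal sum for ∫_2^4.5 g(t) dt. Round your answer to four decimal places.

Subinterval widths: 0.25, 1.25, 0.25, 0.25, 0.25, 0.25.
g(2) ≈ 3.0000, g(2.25) ≈ 3.1225, g(3.5) ≈ 3.6742, g(3.75) ≈ 3.7749, g(4) ≈ 3.8730, g(4.25) ≈ 3.9686, g(4.5) ≈ 4.0620.
On each subinterval the trapezoid contributes (Δt_i/2)·[g(t_{i-1}) + g(t_i)].
Sum ≈ 8.8844.

8.8844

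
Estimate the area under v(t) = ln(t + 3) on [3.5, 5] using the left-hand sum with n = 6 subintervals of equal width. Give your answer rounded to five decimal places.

Δt = (5 − 3.5)/6 = 0.25.
Left endpoints: 3.5, 3.75, 4, 4.25, 4.5, 4.75.
v(3.5) ≈ 1.87180, v(3.75) ≈ 1.90954, v(4) ≈ 1.94591, v(4.25) ≈ 1.98100, v(4.5) ≈ 2.01490, v(4.75) ≈ 2.04769.
Sum = Δt · [v(3.5) + v(3.75) + v(4) + ...].
Sum ≈ 2.94271.

2.94271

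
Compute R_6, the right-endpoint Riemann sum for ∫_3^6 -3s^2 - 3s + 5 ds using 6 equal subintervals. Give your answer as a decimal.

Δs = (6 − 3)/6 = 0.5.
Right endpoints: 3.5, 4, 4.5, 5, 5.5, 6.
f(3.5) = -42.25, f(4) = -55, f(4.5) = -69.25, f(5) = -85, f(5.5) = -102.25, f(6) = -121.
Sum = Δs · [f(3.5) + f(4) + f(4.5) + ...].
Sum = -237.375.

-237.375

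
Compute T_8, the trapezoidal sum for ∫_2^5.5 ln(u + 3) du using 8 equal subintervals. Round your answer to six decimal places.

Δu = (5.5 − 2)/8 = 0.4375.
f(2) ≈ 1.609438, f(2.4375) ≈ 1.693319, f(2.875) ≈ 1.770706, f(3.3125) ≈ 1.842532, f(3.75) ≈ 1.909543, f(4.1875) ≈ 1.972343, f(4.625) ≈ 2.031432, f(5.0625) ≈ 2.087224, f(5.5) ≈ 2.140066.
T_8 = (Δu/2)·[f(u_0) + 2f(u_1) + ... + 2f(u_{7}) + f(u_8)].
Sum ≈ 6.642060.

6.642060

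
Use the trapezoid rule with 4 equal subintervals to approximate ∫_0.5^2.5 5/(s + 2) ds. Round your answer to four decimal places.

Δs = (2.5 − 0.5)/4 = 0.5.
f(0.5) = 2, f(1) = 5/3, f(1.5) = 10/7, f(2) = 1.25, f(2.5) = 10/9.
T_4 = (Δs/2)·[f(s_0) + 2f(s_1) + 2f(s_2) + 2f(s_3) + f(s_4)].
Sum ≈ 2.9504.

2.9504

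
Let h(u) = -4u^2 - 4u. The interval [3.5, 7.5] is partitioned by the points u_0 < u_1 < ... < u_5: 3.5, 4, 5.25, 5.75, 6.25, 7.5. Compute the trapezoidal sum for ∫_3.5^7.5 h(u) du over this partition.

Subinterval widths: 0.5, 1.25, 0.5, 0.5, 1.25.
h(3.5) = -63, h(4) = -80, h(5.25) = -131.25, h(5.75) = -155.25, h(6.25) = -181.25, h(7.5) = -255.
On each subinterval the trapezoid contributes (Δu_i/2)·[h(u_{i-1}) + h(u_i)].
Sum = -596.1875.

-596.1875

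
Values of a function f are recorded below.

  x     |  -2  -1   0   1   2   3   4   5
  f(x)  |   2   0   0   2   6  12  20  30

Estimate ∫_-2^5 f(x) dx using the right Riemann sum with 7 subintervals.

Δx = 1.
Sum = 1·[0 + 0 + 2 + 6 + 12 + 20 + 30] = 70.

70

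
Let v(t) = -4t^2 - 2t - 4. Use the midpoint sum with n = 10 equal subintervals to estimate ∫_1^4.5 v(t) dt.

Δt = (4.5 − 1)/10 = 0.35.
Midpoints: 1.175, 1.525, 1.875, 2.225, 2.575, 2.925, 3.275, 3.625, 3.975, 4.325.
v(1.175) = -11.8725, v(1.525) = -16.3525, v(1.875) = -21.8125, v(2.225) = -28.2525, v(2.575) = -35.6725, v(2.925) = -44.0725, v(3.275) = -53.4525, v(3.625) = -63.8125, v(3.975) = -75.1525, v(4.325) = -87.4725.
Sum = Δt · [v(1.175) + v(1.525) + v(1.875) + ...].
Sum = -153.27375.

-153.27375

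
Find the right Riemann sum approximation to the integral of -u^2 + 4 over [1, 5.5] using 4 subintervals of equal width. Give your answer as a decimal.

-54.52734375

Δu = (5.5 − 1)/4 = 1.125.
Right endpoints: 2.125, 3.25, 4.375, 5.5.
f(2.125) = -0.515625, f(3.25) = -6.5625, f(4.375) = -15.140625, f(5.5) = -26.25.
Sum = Δu · [f(2.125) + f(3.25) + f(4.375) + f(5.5)].
Sum = -54.52734375.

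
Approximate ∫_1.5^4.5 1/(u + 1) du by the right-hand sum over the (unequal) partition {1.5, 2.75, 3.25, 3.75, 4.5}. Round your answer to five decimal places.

0.69261

Subinterval widths: 1.25, 0.5, 0.5, 0.75.
Right endpoints: 2.75, 3.25, 3.75, 4.5.
f(2.75) = 4/15, f(3.25) = 4/17, f(3.75) = 4/19, f(4.5) = 2/11.
Sum = Σ Δu_i · f(u_i).
Sum ≈ 0.69261.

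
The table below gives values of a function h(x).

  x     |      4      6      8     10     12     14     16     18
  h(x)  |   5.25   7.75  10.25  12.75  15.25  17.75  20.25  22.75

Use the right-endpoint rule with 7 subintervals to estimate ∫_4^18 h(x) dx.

213.5

Δx = 2.
Sum = 2·[7.75 + 10.25 + 12.75 + 15.25 + 17.75 + 20.25 + 22.75] = 213.5.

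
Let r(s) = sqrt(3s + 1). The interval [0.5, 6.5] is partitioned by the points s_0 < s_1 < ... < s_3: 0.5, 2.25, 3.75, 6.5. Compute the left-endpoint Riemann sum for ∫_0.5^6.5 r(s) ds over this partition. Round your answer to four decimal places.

16.5678

Subinterval widths: 1.75, 1.5, 2.75.
Left endpoints: 0.5, 2.25, 3.75.
r(0.5) ≈ 1.5811, r(2.25) ≈ 2.7839, r(3.75) ≈ 3.5000.
Sum = Σ Δs_i · r(s_i).
Sum ≈ 16.5678.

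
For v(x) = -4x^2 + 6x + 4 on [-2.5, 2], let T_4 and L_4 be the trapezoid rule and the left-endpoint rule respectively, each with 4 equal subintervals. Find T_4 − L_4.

20.25

T_4 = -24.046875.
L_4 = -44.296875.
T_4 − L_4 = 20.25.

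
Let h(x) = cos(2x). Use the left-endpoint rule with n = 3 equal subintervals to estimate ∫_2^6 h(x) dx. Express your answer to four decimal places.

Δx = (6 − 2)/3 = 4/3.
Left endpoints: 2, 10/3, 14/3.
h(2) ≈ -0.6536, h(10/3) ≈ 0.9274, h(14/3) ≈ -0.9958.
Sum = Δx · [h(2) + h(10/3) + h(14/3)].
Sum ≈ -0.9628.

-0.9628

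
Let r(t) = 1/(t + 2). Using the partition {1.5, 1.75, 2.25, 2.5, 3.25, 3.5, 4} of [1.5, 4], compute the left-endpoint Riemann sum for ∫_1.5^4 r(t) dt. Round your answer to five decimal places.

0.56878

Subinterval widths: 0.25, 0.5, 0.25, 0.75, 0.25, 0.5.
Left endpoints: 1.5, 1.75, 2.25, 2.5, 3.25, 3.5.
r(1.5) = 2/7, r(1.75) = 4/15, r(2.25) = 4/17, r(2.5) = 2/9, r(3.25) = 4/21, r(3.5) = 2/11.
Sum = Σ Δt_i · r(t_i).
Sum ≈ 0.56878.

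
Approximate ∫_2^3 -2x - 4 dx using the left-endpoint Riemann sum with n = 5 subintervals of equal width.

-8.8

Δx = (3 − 2)/5 = 0.2.
Left endpoints: 2, 2.2, 2.4, 2.6, 2.8.
f(2) = -8, f(2.2) = -8.4, f(2.4) = -8.8, f(2.6) = -9.2, f(2.8) = -9.6.
Sum = Δx · [f(2) + f(2.2) + f(2.4) + f(2.6) + f(2.8)].
Sum = -8.8.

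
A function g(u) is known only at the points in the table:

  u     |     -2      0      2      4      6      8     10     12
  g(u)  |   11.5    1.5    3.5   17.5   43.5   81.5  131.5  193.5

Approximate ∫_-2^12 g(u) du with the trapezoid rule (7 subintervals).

763

Δu = 2.
T_7 = (2/2)·[11.5 + 2·1.5 + 2·3.5 + 2·17.5 + 2·43.5 + 2·81.5 + 2·131.5 + 193.5] = 763.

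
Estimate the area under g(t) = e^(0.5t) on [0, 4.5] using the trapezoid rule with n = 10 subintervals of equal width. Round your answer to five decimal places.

17.04703

Δt = (4.5 − 0)/10 = 0.45.
g(0) ≈ 1.00000, g(0.45) ≈ 1.25232, g(0.9) ≈ 1.56831, g(1.35) ≈ 1.96403, g(1.8) ≈ 2.45960, g(2.25) ≈ 3.08022, g(2.7) ≈ 3.85743, g(3.15) ≈ 4.83074, g(3.6) ≈ 6.04965, g(4.05) ≈ 7.57611, g(4.5) ≈ 9.48774.
T_10 = (Δt/2)·[g(t_0) + 2g(t_1) + ... + 2g(t_{9}) + g(t_10)].
Sum ≈ 17.04703.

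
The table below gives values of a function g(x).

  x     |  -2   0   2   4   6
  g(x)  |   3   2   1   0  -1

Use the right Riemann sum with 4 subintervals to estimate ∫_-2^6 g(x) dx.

Δx = 2.
Sum = 2·[2 + 1 + 0 + (-1)] = 4.

4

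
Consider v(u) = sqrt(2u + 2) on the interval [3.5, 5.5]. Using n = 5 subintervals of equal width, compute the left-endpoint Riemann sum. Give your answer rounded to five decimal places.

6.50220

Δu = (5.5 − 3.5)/5 = 0.4.
Left endpoints: 3.5, 3.9, 4.3, 4.7, 5.1.
v(3.5) ≈ 3.00000, v(3.9) ≈ 3.13050, v(4.3) ≈ 3.25576, v(4.7) ≈ 3.37639, v(5.1) ≈ 3.49285.
Sum = Δu · [v(3.5) + v(3.9) + v(4.3) + v(4.7) + v(5.1)].
Sum ≈ 6.50220.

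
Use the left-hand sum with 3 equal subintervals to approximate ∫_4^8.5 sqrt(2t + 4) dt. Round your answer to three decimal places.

Δt = (8.5 − 4)/3 = 1.5.
Left endpoints: 4, 5.5, 7.
f(4) ≈ 3.464, f(5.5) ≈ 3.873, f(7) ≈ 4.243.
Sum = Δt · [f(4) + f(5.5) + f(7)].
Sum ≈ 17.370.

17.370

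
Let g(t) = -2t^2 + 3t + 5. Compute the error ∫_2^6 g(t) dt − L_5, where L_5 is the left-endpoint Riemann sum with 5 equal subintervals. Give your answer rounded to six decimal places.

Exact integral: ∫_2^6 g(t) dt ≈ -70.66666667.
L_5 = -50.72.
Error ≈ -70.66666667 − (-50.72) ≈ -19.946667.

-19.946667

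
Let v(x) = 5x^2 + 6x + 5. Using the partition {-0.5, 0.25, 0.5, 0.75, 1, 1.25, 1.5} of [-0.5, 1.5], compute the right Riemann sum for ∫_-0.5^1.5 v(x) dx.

25.890625

Subinterval widths: 0.75, 0.25, 0.25, 0.25, 0.25, 0.25.
Right endpoints: 0.25, 0.5, 0.75, 1, 1.25, 1.5.
v(0.25) = 6.8125, v(0.5) = 9.25, v(0.75) = 12.3125, v(1) = 16, v(1.25) = 20.3125, v(1.5) = 25.25.
Sum = Σ Δx_i · v(x_i).
Sum = 25.890625.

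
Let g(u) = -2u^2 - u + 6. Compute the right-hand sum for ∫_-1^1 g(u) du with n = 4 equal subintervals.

10

Δu = (1 − (-1))/4 = 0.5.
Right endpoints: -0.5, 0, 0.5, 1.
g(-0.5) = 6, g(0) = 6, g(0.5) = 5, g(1) = 3.
Sum = Δu · [g(-0.5) + g(0) + g(0.5) + g(1)].
Sum = 10.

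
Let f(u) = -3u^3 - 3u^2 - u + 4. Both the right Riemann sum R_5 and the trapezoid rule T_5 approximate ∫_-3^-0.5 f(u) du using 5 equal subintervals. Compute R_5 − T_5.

R_5 = 35.3125.
T_5 = 49.53125.
R_5 − T_5 = -14.21875.

-14.21875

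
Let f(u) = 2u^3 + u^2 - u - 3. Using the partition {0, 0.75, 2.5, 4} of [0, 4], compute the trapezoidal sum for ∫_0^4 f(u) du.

Subinterval widths: 0.75, 1.75, 1.5.
f(0) = -3, f(0.75) = -2.34375, f(2.5) = 32, f(4) = 137.
On each subinterval the trapezoid contributes (Δu_i/2)·[f(u_{i-1}) + f(u_i)].
Sum = 150.6953125.

150.6953125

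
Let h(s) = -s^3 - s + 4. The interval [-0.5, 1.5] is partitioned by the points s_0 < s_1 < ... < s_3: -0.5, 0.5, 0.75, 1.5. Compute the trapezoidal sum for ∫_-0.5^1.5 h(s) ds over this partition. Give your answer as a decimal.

Subinterval widths: 1, 0.25, 0.75.
h(-0.5) = 4.625, h(0.5) = 3.375, h(0.75) = 2.828125, h(1.5) = -0.875.
On each subinterval the trapezoid contributes (Δs_i/2)·[h(s_{i-1}) + h(s_i)].
Sum = 5.5078125.

5.5078125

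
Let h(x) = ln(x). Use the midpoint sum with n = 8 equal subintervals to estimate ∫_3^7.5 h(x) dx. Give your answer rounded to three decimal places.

7.319

Δx = (7.5 − 3)/8 = 0.5625.
Midpoints: 3.28125, 3.84375, 4.40625, 4.96875, 5.53125, 6.09375, 6.65625, 7.21875.
h(3.28125) ≈ 1.188, h(3.84375) ≈ 1.346, h(4.40625) ≈ 1.483, h(4.96875) ≈ 1.603, h(5.53125) ≈ 1.710, h(6.09375) ≈ 1.807, h(6.65625) ≈ 1.896, h(7.21875) ≈ 1.977.
Sum = Δx · [h(3.28125) + h(3.84375) + h(4.40625) + ...].
Sum ≈ 7.319.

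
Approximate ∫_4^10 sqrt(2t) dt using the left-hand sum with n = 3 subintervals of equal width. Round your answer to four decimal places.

Δt = (10 − 4)/3 = 2.
Left endpoints: 4, 6, 8.
f(4) ≈ 2.8284, f(6) ≈ 3.4641, f(8) ≈ 4.0000.
Sum = Δt · [f(4) + f(6) + f(8)].
Sum ≈ 20.5851.

20.5851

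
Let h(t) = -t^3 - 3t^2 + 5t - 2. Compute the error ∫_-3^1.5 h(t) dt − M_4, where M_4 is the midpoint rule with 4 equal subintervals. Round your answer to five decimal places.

-0.35596

Exact integral: ∫_-3^1.5 h(t) dt = -37.265625.
M_4 ≈ -36.9096680.
Error ≈ -37.265625 − (-36.9096680) ≈ -0.35596.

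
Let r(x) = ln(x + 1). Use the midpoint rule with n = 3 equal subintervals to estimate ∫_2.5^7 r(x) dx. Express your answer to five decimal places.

7.76568

Δx = (7 − 2.5)/3 = 1.5.
Midpoints: 3.25, 4.75, 6.25.
r(3.25) ≈ 1.44692, r(4.75) ≈ 1.74920, r(6.25) ≈ 1.98100.
Sum = Δx · [r(3.25) + r(4.75) + r(6.25)].
Sum ≈ 7.76568.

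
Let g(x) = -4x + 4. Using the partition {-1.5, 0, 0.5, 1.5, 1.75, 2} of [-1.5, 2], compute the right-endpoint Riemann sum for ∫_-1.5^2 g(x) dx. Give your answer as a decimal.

Subinterval widths: 1.5, 0.5, 1, 0.25, 0.25.
Right endpoints: 0, 0.5, 1.5, 1.75, 2.
g(0) = 4, g(0.5) = 2, g(1.5) = -2, g(1.75) = -3, g(2) = -4.
Sum = Σ Δx_i · g(x_i).
Sum = 3.25.

3.25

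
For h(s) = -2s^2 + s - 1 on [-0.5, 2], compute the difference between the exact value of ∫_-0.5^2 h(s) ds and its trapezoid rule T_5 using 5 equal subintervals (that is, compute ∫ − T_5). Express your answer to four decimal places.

0.2083

Exact integral: ∫_-0.5^2 h(s) ds ≈ -6.041667.
T_5 = -6.25.
Error ≈ -6.041667 − (-6.25) ≈ 0.2083.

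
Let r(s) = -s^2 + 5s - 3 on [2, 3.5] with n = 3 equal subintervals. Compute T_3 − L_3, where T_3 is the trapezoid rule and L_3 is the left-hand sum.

-0.1875

T_3 = 4.4375.
L_3 = 4.625.
T_3 − L_3 = -0.1875.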